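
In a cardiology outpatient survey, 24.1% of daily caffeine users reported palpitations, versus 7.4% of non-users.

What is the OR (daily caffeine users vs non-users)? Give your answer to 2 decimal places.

odds, daily caffeine users = 0.2410/0.7590 = 0.3175
odds, non-users = 0.0740/0.9260 = 0.0799
OR = 0.3175 / 0.0799 = 3.97

OR = 3.97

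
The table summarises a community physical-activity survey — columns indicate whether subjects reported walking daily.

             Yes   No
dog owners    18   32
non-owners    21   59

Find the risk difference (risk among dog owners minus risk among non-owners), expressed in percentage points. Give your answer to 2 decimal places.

9.75

risk, dog owners = 18/50 = 0.3600
risk, non-owners = 21/80 = 0.2625
risk difference = 0.3600 − 0.2625 = 0.0975 → 9.75 percentage points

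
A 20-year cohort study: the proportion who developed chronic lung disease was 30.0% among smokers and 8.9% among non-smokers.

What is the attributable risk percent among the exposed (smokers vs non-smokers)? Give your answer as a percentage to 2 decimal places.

AR% = (0.3000 − 0.0890) / 0.3000 = 0.7033 → 70.33%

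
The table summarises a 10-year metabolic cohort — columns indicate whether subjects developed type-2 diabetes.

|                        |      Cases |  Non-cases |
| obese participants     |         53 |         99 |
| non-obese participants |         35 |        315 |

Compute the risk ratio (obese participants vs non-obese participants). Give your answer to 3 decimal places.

risk, obese participants = 53/152 = 0.3487
risk, non-obese participants = 35/350 = 0.1000
RR = 0.3487 / 0.1000 = 3.487

RR = 3.487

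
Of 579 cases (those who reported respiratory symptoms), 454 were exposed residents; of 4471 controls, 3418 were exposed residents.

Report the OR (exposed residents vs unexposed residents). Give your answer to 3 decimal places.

OR = (454 × 1053) / (3418 × 125) = 478062/427250 ≈ 1.119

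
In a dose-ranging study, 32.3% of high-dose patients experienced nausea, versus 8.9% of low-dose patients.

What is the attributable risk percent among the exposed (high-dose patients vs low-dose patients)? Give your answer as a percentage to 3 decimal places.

AR% = (0.3230 − 0.0890) / 0.3230 = 0.7245 → 72.446%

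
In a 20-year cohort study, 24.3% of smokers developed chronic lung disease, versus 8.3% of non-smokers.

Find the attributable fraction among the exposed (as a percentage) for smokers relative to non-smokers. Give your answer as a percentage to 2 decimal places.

AR% = (0.2430 − 0.0830) / 0.2430 = 0.6584 → 65.84%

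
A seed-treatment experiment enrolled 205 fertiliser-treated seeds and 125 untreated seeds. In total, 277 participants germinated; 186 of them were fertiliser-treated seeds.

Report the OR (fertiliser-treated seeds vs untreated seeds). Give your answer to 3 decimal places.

3.658

fertiliser-treated seeds without the outcome: 205 − 186 = 19
untreated seeds with the outcome: 277 − 186 = 91
untreated seeds without the outcome: 125 − 91 = 34
odds, fertiliser-treated seeds = 186/19 = 9.7895
odds, untreated seeds = 91/34 = 2.6765
OR = 9.7895 / 2.6765 = 3.658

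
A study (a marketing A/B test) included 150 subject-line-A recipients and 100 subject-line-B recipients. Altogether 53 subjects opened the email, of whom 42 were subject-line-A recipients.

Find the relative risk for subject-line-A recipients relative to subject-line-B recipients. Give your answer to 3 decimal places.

RR ≈ 2.545

subject-line-A recipients without the outcome: 150 − 42 = 108
subject-line-B recipients with the outcome: 53 − 42 = 11
subject-line-B recipients without the outcome: 100 − 11 = 89
risk, subject-line-A recipients = 42/150 = 0.2800
risk, subject-line-B recipients = 11/100 = 0.1100
RR = 0.2800 / 0.1100 = 2.545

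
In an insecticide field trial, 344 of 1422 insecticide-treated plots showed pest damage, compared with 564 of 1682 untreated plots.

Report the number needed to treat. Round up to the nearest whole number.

NNT ≈ 11

risk, insecticide-treated plots = 344/1422 = 0.241913
risk, untreated plots = 564/1682 = 0.335315
absolute risk difference = 0.093402
1 / 0.093402 = 10.706 → round up → 11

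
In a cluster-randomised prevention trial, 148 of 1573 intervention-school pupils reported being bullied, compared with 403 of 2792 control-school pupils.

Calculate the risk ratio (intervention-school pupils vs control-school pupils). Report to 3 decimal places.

0.652

risk, intervention-school pupils = 148/1573 = 0.0941
risk, control-school pupils = 403/2792 = 0.1443
RR = 0.0941 / 0.1443 = 0.652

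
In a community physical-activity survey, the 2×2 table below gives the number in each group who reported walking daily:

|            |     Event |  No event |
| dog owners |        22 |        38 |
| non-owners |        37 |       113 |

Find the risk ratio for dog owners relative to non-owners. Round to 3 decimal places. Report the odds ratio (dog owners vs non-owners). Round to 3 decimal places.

risk, dog owners = 22/60 = 0.3667
risk, non-owners = 37/150 = 0.2467
RR = 0.3667 / 0.2467 = 1.486
odds, dog owners = 22/38 = 0.5789
odds, non-owners = 37/113 = 0.3274
OR = 0.5789 / 0.3274 = 1.768

RR = 1.486; OR = 1.768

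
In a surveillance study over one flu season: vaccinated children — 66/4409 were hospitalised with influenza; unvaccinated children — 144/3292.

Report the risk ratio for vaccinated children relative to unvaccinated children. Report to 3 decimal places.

risk, vaccinated children = 66/4409 = 0.01497
risk, unvaccinated children = 144/3292 = 0.04374
RR = 0.01497 / 0.04374 = 0.342

RR: 0.342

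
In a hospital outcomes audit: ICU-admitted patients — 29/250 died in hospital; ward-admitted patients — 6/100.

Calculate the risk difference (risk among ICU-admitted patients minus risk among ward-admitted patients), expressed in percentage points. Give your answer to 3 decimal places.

risk, ICU-admitted patients = 29/250 = 0.1160
risk, ward-admitted patients = 6/100 = 0.0600
risk difference = 0.1160 − 0.0600 = 0.0560 → 5.600 percentage points

5.600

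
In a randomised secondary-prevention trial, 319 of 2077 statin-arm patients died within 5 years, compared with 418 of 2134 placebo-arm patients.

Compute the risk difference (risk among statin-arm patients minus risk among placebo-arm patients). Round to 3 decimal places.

risk, statin-arm patients = 319/2077 = 0.1536
risk, placebo-arm patients = 418/2134 = 0.1959
risk difference = 0.1536 − 0.1959 = -0.042

RD = -0.042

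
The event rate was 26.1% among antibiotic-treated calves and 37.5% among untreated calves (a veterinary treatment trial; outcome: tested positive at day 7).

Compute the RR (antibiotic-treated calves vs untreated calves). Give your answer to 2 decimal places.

RR = 0.2610 / 0.3750 = 0.70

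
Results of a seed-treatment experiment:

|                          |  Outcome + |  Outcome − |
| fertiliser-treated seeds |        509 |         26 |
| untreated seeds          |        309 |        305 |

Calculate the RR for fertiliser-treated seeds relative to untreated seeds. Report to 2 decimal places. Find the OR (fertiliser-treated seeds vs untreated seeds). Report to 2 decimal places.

risk, fertiliser-treated seeds = 509/535 = 0.9514
risk, untreated seeds = 309/614 = 0.5033
RR = 0.9514 / 0.5033 = 1.89
OR = (509 × 305) / (26 × 309) = 155245/8034 ≈ 19.32

RR = 1.89; OR = 19.32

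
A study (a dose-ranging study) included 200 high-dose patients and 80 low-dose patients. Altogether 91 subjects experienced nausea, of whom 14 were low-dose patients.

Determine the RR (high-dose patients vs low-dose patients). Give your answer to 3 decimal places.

high-dose patients with the outcome: 91 − 14 = 77
high-dose patients without the outcome: 200 − 77 = 123
low-dose patients without the outcome: 80 − 14 = 66
risk, high-dose patients = 77/200 = 0.3850
risk, low-dose patients = 14/80 = 0.1750
RR = 0.3850 / 0.1750 = 2.200

2.200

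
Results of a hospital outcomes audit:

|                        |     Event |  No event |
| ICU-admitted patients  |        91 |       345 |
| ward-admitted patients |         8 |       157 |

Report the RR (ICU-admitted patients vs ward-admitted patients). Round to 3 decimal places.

risk, ICU-admitted patients = 91/436 = 0.20872
risk, ward-admitted patients = 8/165 = 0.04848
RR = 0.20872 / 0.04848 = 4.305

RR ≈ 4.305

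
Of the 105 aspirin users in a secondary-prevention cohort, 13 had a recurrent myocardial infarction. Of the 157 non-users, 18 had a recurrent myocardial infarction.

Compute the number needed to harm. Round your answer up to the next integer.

NNH = 110

risk, aspirin users = 13/105 = 0.123810
risk, non-users = 18/157 = 0.114650
absolute risk difference = 0.009160
1 / 0.009160 = 109.170 → round up → 110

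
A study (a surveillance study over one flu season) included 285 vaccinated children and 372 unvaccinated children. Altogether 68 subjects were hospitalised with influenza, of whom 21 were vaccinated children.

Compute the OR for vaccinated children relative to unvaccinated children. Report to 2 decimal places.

0.55

vaccinated children without the outcome: 285 − 21 = 264
unvaccinated children with the outcome: 68 − 21 = 47
unvaccinated children without the outcome: 372 − 47 = 325
odds, vaccinated children = 21/264 = 0.0795
odds, unvaccinated children = 47/325 = 0.1446
OR = 0.0795 / 0.1446 = 0.55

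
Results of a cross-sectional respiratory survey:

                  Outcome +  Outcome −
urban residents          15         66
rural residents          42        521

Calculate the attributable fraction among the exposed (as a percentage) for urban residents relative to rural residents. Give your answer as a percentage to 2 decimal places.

risk, urban residents = 15/81 = 0.1852
risk, rural residents = 42/563 = 0.0746
AR% = (0.1852 − 0.0746) / 0.1852 = 0.5972 → 59.72%

AR% = 59.72%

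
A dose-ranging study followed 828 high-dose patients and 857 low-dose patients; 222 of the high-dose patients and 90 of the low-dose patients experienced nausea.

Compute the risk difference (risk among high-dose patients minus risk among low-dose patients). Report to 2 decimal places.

risk, high-dose patients = 222/828 = 0.2681
risk, low-dose patients = 90/857 = 0.1050
risk difference = 0.2681 − 0.1050 = 0.16

0.16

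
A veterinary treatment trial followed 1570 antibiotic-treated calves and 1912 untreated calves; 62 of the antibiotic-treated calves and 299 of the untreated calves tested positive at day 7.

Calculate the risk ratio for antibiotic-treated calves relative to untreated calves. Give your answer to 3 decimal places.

RR ≈ 0.253

risk, antibiotic-treated calves = 62/1570 = 0.03949
risk, untreated calves = 299/1912 = 0.15638
RR = 0.03949 / 0.15638 = 0.253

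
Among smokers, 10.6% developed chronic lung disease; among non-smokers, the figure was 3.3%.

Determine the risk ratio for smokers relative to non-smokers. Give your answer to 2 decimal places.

RR = 0.10600 / 0.03300 = 3.21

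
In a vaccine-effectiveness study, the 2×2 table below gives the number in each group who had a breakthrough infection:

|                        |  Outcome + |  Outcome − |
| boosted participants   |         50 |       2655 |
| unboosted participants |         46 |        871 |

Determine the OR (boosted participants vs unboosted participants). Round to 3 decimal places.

OR = (50 × 871) / (2655 × 46) = 43550/122130 ≈ 0.357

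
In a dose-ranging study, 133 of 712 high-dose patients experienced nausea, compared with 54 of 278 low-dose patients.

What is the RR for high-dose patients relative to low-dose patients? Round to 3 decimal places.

risk, high-dose patients = 133/712 = 0.1868
risk, low-dose patients = 54/278 = 0.1942
RR = 0.1868 / 0.1942 = 0.962

RR: 0.962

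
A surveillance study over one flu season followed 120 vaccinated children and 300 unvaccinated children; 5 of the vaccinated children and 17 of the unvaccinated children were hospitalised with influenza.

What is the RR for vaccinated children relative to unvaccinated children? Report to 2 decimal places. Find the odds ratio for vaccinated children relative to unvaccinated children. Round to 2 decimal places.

risk, vaccinated children = 5/120 = 0.04167
risk, unvaccinated children = 17/300 = 0.05667
RR = 0.04167 / 0.05667 = 0.74
odds, vaccinated children = 5/115 = 0.04348
odds, unvaccinated children = 17/283 = 0.06007
OR = 0.04348 / 0.06007 = 0.72

RR = 0.74; OR = 0.72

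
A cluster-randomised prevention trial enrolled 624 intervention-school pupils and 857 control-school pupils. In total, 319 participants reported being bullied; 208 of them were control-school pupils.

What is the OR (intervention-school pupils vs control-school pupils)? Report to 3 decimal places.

intervention-school pupils with the outcome: 319 − 208 = 111
intervention-school pupils without the outcome: 624 − 111 = 513
control-school pupils without the outcome: 857 − 208 = 649
odds, intervention-school pupils = 111/513 = 0.2164
odds, control-school pupils = 208/649 = 0.3205
OR = 0.2164 / 0.3205 = 0.675

0.675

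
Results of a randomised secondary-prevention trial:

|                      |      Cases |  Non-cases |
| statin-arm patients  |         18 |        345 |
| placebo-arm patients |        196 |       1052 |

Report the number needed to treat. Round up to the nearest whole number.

NNT: 10

risk, statin-arm patients = 18/363 = 0.049587
risk, placebo-arm patients = 196/1248 = 0.157051
absolute risk difference = 0.107465
1 / 0.107465 = 9.305 → round up → 10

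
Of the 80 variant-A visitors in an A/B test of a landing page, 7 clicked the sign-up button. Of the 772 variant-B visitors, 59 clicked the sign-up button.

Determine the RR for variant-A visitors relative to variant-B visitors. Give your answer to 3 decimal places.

risk, variant-A visitors = 7/80 = 0.0875
risk, variant-B visitors = 59/772 = 0.0764
RR = 0.0875 / 0.0764 = 1.145

RR ≈ 1.145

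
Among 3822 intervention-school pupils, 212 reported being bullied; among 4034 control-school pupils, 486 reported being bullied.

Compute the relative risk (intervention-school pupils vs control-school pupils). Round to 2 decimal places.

risk, intervention-school pupils = 212/3822 = 0.0555
risk, control-school pupils = 486/4034 = 0.1205
RR = 0.0555 / 0.1205 = 0.46

RR: 0.46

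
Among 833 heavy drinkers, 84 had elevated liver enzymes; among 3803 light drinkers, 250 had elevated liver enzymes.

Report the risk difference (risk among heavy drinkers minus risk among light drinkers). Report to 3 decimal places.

0.035

risk, heavy drinkers = 84/833 = 0.1008
risk, light drinkers = 250/3803 = 0.0657
risk difference = 0.1008 − 0.0657 = 0.035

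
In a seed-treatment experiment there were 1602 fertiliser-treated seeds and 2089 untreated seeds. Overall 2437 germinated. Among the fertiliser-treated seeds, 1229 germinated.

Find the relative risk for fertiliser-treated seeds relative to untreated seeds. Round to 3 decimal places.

fertiliser-treated seeds without the outcome: 1602 − 1229 = 373
untreated seeds with the outcome: 2437 − 1229 = 1208
untreated seeds without the outcome: 2089 − 1208 = 881
risk, fertiliser-treated seeds = 1229/1602 = 0.7672
risk, untreated seeds = 1208/2089 = 0.5783
RR = 0.7672 / 0.5783 = 1.327

RR = 1.327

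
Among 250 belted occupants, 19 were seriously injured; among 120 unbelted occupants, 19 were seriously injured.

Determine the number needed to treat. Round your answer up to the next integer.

13

risk, belted occupants = 19/250 = 0.076000
risk, unbelted occupants = 19/120 = 0.158333
absolute risk difference = 0.082333
1 / 0.082333 = 12.146 → round up → 13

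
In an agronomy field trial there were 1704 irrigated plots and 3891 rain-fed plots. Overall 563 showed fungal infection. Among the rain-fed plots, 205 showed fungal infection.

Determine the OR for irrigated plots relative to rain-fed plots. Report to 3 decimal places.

OR: 4.782

irrigated plots with the outcome: 563 − 205 = 358
irrigated plots without the outcome: 1704 − 358 = 1346
rain-fed plots without the outcome: 3891 − 205 = 3686
OR = (358 × 3686) / (1346 × 205) = 1319588/275930 ≈ 4.782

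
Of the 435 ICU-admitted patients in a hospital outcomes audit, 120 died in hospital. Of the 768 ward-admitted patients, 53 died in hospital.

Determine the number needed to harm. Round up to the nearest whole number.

risk, ICU-admitted patients = 120/435 = 0.275862
risk, ward-admitted patients = 53/768 = 0.069010
absolute risk difference = 0.206852
1 / 0.206852 = 4.834 → round up → 5

NNH = 5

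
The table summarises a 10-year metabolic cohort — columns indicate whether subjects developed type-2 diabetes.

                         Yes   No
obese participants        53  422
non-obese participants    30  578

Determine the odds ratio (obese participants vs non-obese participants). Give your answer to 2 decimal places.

OR = (53 × 578) / (422 × 30) = 30634/12660 ≈ 2.42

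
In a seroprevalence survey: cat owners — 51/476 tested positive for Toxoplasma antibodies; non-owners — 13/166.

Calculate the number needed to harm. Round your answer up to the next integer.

risk, cat owners = 51/476 = 0.107143
risk, non-owners = 13/166 = 0.078313
absolute risk difference = 0.028830
1 / 0.028830 = 34.686 → round up → 35

35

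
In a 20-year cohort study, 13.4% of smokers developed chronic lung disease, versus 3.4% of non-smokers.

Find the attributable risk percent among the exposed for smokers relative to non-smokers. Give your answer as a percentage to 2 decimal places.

AR% = (0.13400 − 0.03400) / 0.13400 = 0.7463 → 74.63%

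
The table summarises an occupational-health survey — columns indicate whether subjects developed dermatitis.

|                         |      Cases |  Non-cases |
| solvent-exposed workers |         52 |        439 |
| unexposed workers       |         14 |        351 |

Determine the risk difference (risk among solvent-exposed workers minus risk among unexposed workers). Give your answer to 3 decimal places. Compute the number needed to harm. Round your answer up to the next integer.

risk, solvent-exposed workers = 52/491 = 0.10591
risk, unexposed workers = 14/365 = 0.03836
risk difference = 0.10591 − 0.03836 = 0.068
absolute risk difference = 0.067550
1 / 0.067550 = 14.804 → round up → 15

RD = 0.068; NNH = 15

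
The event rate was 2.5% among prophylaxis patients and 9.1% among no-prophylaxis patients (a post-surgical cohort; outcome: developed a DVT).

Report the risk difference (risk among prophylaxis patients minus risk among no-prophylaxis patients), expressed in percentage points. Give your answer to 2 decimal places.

risk difference = 0.02500 − 0.09100 = -0.06600 → -6.60 percentage points

-6.60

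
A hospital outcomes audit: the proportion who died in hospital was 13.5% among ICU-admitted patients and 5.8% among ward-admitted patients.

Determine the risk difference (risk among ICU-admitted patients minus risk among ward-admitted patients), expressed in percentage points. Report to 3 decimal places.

7.700

risk difference = 0.1350 − 0.0580 = 0.0770 → 7.700 percentage points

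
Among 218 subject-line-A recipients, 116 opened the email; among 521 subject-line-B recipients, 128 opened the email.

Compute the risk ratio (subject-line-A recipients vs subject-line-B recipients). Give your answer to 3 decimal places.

risk, subject-line-A recipients = 116/218 = 0.5321
risk, subject-line-B recipients = 128/521 = 0.2457
RR = 0.5321 / 0.2457 = 2.166

RR ≈ 2.166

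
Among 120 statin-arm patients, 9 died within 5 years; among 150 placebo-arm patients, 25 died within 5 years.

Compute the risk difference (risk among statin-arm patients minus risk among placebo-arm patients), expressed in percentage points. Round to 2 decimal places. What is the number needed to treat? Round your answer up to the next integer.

RD = -9.17; NNT = 11

risk, statin-arm patients = 9/120 = 0.0750
risk, placebo-arm patients = 25/150 = 0.1667
risk difference = 0.0750 − 0.1667 = -0.0917 → -9.17 percentage points
absolute risk difference = 0.091667
1 / 0.091667 = 10.909 → round up → 11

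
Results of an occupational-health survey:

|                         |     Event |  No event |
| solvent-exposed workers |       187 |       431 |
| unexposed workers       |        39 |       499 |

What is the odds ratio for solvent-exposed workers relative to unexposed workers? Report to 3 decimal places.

OR = (187 × 499) / (431 × 39) = 93313/16809 ≈ 5.551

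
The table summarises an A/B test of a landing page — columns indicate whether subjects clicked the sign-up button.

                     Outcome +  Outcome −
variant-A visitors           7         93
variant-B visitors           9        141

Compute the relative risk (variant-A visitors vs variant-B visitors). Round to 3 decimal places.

risk, variant-A visitors = 7/100 = 0.0700
risk, variant-B visitors = 9/150 = 0.0600
RR = 0.0700 / 0.0600 = 1.167

RR ≈ 1.167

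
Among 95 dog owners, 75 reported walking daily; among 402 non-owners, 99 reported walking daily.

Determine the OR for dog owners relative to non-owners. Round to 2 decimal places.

11.48

odds, dog owners = 75/20 = 3.7500
odds, non-owners = 99/303 = 0.3267
OR = 3.7500 / 0.3267 = 11.48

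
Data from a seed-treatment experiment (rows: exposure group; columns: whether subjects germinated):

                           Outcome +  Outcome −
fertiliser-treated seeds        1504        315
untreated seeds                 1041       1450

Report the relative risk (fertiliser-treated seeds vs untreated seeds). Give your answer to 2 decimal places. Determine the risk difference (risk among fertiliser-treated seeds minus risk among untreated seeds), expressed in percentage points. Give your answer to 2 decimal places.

risk, fertiliser-treated seeds = 1504/1819 = 0.8268
risk, untreated seeds = 1041/2491 = 0.4179
RR = 0.8268 / 0.4179 = 1.98
risk difference = 0.8268 − 0.4179 = 0.4089 → 40.89 percentage points

RR = 1.98; RD = 40.89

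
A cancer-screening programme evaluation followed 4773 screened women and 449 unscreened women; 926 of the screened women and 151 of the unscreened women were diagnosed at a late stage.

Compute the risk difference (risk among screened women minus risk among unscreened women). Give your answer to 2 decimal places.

-0.14

risk, screened women = 926/4773 = 0.1940
risk, unscreened women = 151/449 = 0.3363
risk difference = 0.1940 − 0.3363 = -0.14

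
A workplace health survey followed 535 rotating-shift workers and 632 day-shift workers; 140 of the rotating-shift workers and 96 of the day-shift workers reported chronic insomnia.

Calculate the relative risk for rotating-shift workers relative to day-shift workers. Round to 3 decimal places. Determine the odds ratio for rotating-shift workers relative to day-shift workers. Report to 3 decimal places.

risk, rotating-shift workers = 140/535 = 0.2617
risk, day-shift workers = 96/632 = 0.1519
RR = 0.2617 / 0.1519 = 1.723
OR = (140 × 536) / (395 × 96) = 75040/37920 ≈ 1.979

RR = 1.723; OR = 1.979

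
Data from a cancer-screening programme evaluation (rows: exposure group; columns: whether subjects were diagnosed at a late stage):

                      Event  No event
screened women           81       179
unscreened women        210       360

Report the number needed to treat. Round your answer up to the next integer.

NNT: 18

risk, screened women = 81/260 = 0.311538
risk, unscreened women = 210/570 = 0.368421
absolute risk difference = 0.056883
1 / 0.056883 = 17.580 → round up → 18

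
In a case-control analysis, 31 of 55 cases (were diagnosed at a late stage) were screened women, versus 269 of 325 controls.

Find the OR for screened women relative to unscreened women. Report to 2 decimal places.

OR = (31 × 56) / (269 × 24) = 1736/6456 ≈ 0.27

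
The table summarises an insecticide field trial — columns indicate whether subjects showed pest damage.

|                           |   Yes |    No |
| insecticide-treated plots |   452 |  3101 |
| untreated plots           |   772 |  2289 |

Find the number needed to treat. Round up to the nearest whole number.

risk, insecticide-treated plots = 452/3553 = 0.127216
risk, untreated plots = 772/3061 = 0.252205
absolute risk difference = 0.124989
1 / 0.124989 = 8.001 → round up → 9

9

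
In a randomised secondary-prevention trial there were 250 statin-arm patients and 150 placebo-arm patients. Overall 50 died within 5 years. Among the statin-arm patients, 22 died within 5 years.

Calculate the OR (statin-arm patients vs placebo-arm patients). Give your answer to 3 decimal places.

OR = 0.420

statin-arm patients without the outcome: 250 − 22 = 228
placebo-arm patients with the outcome: 50 − 22 = 28
placebo-arm patients without the outcome: 150 − 28 = 122
odds, statin-arm patients = 22/228 = 0.0965
odds, placebo-arm patients = 28/122 = 0.2295
OR = 0.0965 / 0.2295 = 0.420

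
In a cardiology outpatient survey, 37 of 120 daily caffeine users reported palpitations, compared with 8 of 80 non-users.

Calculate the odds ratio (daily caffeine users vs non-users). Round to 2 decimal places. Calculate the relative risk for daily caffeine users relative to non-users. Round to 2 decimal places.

OR = 4.01; RR = 3.08

OR = (37 × 72) / (83 × 8) = 2664/664 ≈ 4.01
risk, daily caffeine users = 37/120 = 0.3083
risk, non-users = 8/80 = 0.1000
RR = 0.3083 / 0.1000 = 3.08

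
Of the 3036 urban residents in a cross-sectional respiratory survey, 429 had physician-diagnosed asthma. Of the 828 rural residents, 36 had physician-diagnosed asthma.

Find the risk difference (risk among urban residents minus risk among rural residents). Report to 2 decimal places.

risk, urban residents = 429/3036 = 0.14130
risk, rural residents = 36/828 = 0.04348
risk difference = 0.14130 − 0.04348 = 0.10

RD: 0.10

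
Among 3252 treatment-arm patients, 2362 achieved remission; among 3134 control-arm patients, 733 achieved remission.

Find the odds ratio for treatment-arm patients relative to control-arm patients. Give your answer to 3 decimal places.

odds, treatment-arm patients = 2362/890 = 2.6539
odds, control-arm patients = 733/2401 = 0.3053
OR = 2.6539 / 0.3053 = 8.693

OR ≈ 8.693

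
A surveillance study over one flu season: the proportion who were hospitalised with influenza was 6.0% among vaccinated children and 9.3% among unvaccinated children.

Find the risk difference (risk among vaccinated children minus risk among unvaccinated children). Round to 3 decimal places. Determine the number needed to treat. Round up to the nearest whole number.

RD = -0.033; NNT = 31

risk difference = 0.0600 − 0.0930 = -0.033
absolute risk difference = 0.033000
1 / 0.033000 = 30.303 → round up → 31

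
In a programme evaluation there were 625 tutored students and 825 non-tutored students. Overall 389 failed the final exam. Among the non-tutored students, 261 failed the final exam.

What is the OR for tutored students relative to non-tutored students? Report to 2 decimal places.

tutored students with the outcome: 389 − 261 = 128
tutored students without the outcome: 625 − 128 = 497
non-tutored students without the outcome: 825 − 261 = 564
OR = (128 × 564) / (497 × 261) = 72192/129717 ≈ 0.56

0.56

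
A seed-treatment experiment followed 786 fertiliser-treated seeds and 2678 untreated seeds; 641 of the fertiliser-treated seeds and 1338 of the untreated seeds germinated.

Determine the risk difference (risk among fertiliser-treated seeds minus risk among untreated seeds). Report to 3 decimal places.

RD: 0.316

risk, fertiliser-treated seeds = 641/786 = 0.8155
risk, untreated seeds = 1338/2678 = 0.4996
risk difference = 0.8155 − 0.4996 = 0.316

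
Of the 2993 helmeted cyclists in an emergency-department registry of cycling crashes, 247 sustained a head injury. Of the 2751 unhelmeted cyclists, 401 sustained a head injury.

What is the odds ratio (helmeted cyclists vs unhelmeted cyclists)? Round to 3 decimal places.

odds, helmeted cyclists = 247/2746 = 0.0899
odds, unhelmeted cyclists = 401/2350 = 0.1706
OR = 0.0899 / 0.1706 = 0.527

OR = 0.527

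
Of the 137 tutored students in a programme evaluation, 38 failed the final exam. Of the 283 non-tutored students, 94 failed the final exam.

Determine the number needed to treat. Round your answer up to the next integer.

19

risk, tutored students = 38/137 = 0.277372
risk, non-tutored students = 94/283 = 0.332155
absolute risk difference = 0.054783
1 / 0.054783 = 18.254 → round up → 19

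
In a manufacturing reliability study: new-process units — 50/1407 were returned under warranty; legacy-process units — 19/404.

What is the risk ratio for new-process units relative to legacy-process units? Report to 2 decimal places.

0.76

risk, new-process units = 50/1407 = 0.03554
risk, legacy-process units = 19/404 = 0.04703
RR = 0.03554 / 0.04703 = 0.76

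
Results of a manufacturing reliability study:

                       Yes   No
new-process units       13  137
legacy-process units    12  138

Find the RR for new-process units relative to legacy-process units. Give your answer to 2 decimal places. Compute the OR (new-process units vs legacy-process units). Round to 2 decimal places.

risk, new-process units = 13/150 = 0.0867
risk, legacy-process units = 12/150 = 0.0800
RR = 0.0867 / 0.0800 = 1.08
OR = (13 × 138) / (137 × 12) = 1794/1644 ≈ 1.09

RR = 1.08; OR = 1.09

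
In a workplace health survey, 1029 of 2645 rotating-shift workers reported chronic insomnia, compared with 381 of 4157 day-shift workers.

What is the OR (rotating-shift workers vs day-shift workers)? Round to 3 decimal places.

odds, rotating-shift workers = 1029/1616 = 0.6368
odds, day-shift workers = 381/3776 = 0.1009
OR = 0.6368 / 0.1009 = 6.311

OR = 6.311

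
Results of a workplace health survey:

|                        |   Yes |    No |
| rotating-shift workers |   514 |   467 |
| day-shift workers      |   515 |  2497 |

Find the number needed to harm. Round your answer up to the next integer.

3

risk, rotating-shift workers = 514/981 = 0.523955
risk, day-shift workers = 515/3012 = 0.170983
absolute risk difference = 0.352972
1 / 0.352972 = 2.833 → round up → 3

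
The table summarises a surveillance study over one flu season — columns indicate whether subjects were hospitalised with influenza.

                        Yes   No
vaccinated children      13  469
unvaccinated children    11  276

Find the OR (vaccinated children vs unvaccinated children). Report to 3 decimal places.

OR: 0.695

odds, vaccinated children = 13/469 = 0.02772
odds, unvaccinated children = 11/276 = 0.03986
OR = 0.02772 / 0.03986 = 0.695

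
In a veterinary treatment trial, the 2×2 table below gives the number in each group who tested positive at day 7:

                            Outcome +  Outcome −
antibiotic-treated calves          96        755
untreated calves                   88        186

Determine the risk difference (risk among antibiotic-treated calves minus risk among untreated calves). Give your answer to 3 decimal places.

RD = -0.208

risk, antibiotic-treated calves = 96/851 = 0.1128
risk, untreated calves = 88/274 = 0.3212
risk difference = 0.1128 − 0.3212 = -0.208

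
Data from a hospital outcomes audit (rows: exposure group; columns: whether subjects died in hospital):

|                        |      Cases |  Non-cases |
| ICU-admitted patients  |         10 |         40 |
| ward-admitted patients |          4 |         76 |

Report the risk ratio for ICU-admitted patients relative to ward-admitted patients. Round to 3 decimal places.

risk, ICU-admitted patients = 10/50 = 0.2000
risk, ward-admitted patients = 4/80 = 0.0500
RR = 0.2000 / 0.0500 = 4.000

4.000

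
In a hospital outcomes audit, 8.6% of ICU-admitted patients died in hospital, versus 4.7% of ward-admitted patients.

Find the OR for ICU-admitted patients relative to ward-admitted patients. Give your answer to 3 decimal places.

odds, ICU-admitted patients = 0.08600/0.91400 = 0.09409
odds, ward-admitted patients = 0.04700/0.95300 = 0.04932
OR = 0.09409 / 0.04932 = 1.908

OR ≈ 1.908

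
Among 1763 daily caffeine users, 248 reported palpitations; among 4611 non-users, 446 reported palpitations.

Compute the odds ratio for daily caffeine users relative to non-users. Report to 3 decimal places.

OR = (248 × 4165) / (1515 × 446) = 1032920/675690 ≈ 1.529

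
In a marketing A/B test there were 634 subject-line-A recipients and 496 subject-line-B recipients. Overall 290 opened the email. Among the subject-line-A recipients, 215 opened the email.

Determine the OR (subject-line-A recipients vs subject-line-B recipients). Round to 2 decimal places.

OR = 2.88

subject-line-A recipients without the outcome: 634 − 215 = 419
subject-line-B recipients with the outcome: 290 − 215 = 75
subject-line-B recipients without the outcome: 496 − 75 = 421
OR = (215 × 421) / (419 × 75) = 90515/31425 ≈ 2.88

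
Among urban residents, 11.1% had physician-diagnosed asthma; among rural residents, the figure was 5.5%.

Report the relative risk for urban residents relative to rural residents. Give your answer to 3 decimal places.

RR = 0.1110 / 0.0550 = 2.018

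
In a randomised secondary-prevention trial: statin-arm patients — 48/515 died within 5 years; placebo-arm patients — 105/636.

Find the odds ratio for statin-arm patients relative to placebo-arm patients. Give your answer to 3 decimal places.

odds, statin-arm patients = 48/467 = 0.1028
odds, placebo-arm patients = 105/531 = 0.1977
OR = 0.1028 / 0.1977 = 0.520

0.520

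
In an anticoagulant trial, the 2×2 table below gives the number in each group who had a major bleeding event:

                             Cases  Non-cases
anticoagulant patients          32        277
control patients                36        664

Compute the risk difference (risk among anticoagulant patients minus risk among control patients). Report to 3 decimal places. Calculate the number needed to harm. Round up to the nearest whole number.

risk, anticoagulant patients = 32/309 = 0.1036
risk, control patients = 36/700 = 0.0514
risk difference = 0.1036 − 0.0514 = 0.052
absolute risk difference = 0.052131
1 / 0.052131 = 19.182 → round up → 20

RD = 0.052; NNH = 20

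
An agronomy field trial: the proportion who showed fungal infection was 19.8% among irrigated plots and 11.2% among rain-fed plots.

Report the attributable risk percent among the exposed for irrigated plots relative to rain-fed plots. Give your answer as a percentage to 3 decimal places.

AR% = (0.1980 − 0.1120) / 0.1980 = 0.4343 → 43.434%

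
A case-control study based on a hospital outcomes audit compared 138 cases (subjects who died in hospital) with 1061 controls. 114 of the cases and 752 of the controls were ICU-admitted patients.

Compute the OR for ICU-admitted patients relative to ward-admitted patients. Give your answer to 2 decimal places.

odds, ICU-admitted patients = 114/752 = 0.1516
odds, ward-admitted patients = 24/309 = 0.0777
OR = 0.1516 / 0.0777 = 1.95

1.95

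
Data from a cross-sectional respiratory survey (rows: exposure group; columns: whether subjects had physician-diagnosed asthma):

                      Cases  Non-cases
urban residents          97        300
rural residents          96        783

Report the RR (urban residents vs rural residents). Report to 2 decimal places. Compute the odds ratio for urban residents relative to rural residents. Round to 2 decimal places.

RR = 2.24; OR = 2.64

risk, urban residents = 97/397 = 0.2443
risk, rural residents = 96/879 = 0.1092
RR = 0.2443 / 0.1092 = 2.24
OR = (97 × 783) / (300 × 96) = 75951/28800 ≈ 2.64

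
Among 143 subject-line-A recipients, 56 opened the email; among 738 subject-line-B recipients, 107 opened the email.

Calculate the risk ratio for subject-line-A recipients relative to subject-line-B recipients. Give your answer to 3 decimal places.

risk, subject-line-A recipients = 56/143 = 0.3916
risk, subject-line-B recipients = 107/738 = 0.1450
RR = 0.3916 / 0.1450 = 2.701

2.701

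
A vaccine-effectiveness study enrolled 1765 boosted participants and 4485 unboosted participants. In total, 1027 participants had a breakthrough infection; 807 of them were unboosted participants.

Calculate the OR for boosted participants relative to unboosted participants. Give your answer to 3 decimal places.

boosted participants with the outcome: 1027 − 807 = 220
boosted participants without the outcome: 1765 − 220 = 1545
unboosted participants without the outcome: 4485 − 807 = 3678
odds, boosted participants = 220/1545 = 0.1424
odds, unboosted participants = 807/3678 = 0.2194
OR = 0.1424 / 0.2194 = 0.649

0.649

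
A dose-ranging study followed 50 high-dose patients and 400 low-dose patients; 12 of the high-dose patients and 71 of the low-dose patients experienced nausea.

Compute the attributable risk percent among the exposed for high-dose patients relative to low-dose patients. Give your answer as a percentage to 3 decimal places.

AR% ≈ 26.042%

risk, high-dose patients = 12/50 = 0.2400
risk, low-dose patients = 71/400 = 0.1775
AR% = (0.2400 − 0.1775) / 0.2400 = 0.2604 → 26.042%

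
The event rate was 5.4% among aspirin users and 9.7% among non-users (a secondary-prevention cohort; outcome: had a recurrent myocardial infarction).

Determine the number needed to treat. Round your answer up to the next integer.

absolute risk difference = 0.043000
1 / 0.043000 = 23.256 → round up → 24

24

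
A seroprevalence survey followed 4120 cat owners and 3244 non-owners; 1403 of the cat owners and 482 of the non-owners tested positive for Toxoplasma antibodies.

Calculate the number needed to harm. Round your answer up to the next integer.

NNH: 6

risk, cat owners = 1403/4120 = 0.340534
risk, non-owners = 482/3244 = 0.148582
absolute risk difference = 0.191952
1 / 0.191952 = 5.210 → round up → 6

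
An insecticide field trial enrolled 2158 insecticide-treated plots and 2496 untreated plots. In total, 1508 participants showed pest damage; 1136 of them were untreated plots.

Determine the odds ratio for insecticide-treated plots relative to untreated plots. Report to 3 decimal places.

insecticide-treated plots with the outcome: 1508 − 1136 = 372
insecticide-treated plots without the outcome: 2158 − 372 = 1786
untreated plots without the outcome: 2496 − 1136 = 1360
OR = (372 × 1360) / (1786 × 1136) = 505920/2028896 ≈ 0.249

OR ≈ 0.249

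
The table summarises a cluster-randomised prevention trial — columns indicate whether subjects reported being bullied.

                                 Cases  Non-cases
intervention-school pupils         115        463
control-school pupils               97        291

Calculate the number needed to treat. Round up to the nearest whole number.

risk, intervention-school pupils = 115/578 = 0.198962
risk, control-school pupils = 97/388 = 0.250000
absolute risk difference = 0.051038
1 / 0.051038 = 19.593 → round up → 20

20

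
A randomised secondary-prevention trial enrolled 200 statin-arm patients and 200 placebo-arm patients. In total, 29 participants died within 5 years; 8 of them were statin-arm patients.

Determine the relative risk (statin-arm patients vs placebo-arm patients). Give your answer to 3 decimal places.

statin-arm patients without the outcome: 200 − 8 = 192
placebo-arm patients with the outcome: 29 − 8 = 21
placebo-arm patients without the outcome: 200 − 21 = 179
risk, statin-arm patients = 8/200 = 0.04000
risk, placebo-arm patients = 21/200 = 0.10500
RR = 0.04000 / 0.10500 = 0.381

0.381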